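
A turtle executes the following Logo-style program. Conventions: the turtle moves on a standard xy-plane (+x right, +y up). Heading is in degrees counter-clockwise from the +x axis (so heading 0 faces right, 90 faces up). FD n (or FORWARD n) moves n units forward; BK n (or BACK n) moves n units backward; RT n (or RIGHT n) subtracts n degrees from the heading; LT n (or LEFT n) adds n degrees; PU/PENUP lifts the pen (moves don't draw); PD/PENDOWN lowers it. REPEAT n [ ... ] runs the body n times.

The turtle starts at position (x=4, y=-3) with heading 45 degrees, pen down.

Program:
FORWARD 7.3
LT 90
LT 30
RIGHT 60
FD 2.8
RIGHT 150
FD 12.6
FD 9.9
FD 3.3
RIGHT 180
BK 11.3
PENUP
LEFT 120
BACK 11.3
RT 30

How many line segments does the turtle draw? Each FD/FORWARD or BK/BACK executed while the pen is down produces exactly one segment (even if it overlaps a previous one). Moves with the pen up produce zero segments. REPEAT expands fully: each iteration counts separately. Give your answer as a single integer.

Answer: 6

Derivation:
Executing turtle program step by step:
Start: pos=(4,-3), heading=45, pen down
FD 7.3: (4,-3) -> (9.162,2.162) [heading=45, draw]
LT 90: heading 45 -> 135
LT 30: heading 135 -> 165
RT 60: heading 165 -> 105
FD 2.8: (9.162,2.162) -> (8.437,4.866) [heading=105, draw]
RT 150: heading 105 -> 315
FD 12.6: (8.437,4.866) -> (17.347,-4.043) [heading=315, draw]
FD 9.9: (17.347,-4.043) -> (24.347,-11.043) [heading=315, draw]
FD 3.3: (24.347,-11.043) -> (26.681,-13.377) [heading=315, draw]
RT 180: heading 315 -> 135
BK 11.3: (26.681,-13.377) -> (34.671,-21.367) [heading=135, draw]
PU: pen up
LT 120: heading 135 -> 255
BK 11.3: (34.671,-21.367) -> (37.596,-10.452) [heading=255, move]
RT 30: heading 255 -> 225
Final: pos=(37.596,-10.452), heading=225, 6 segment(s) drawn
Segments drawn: 6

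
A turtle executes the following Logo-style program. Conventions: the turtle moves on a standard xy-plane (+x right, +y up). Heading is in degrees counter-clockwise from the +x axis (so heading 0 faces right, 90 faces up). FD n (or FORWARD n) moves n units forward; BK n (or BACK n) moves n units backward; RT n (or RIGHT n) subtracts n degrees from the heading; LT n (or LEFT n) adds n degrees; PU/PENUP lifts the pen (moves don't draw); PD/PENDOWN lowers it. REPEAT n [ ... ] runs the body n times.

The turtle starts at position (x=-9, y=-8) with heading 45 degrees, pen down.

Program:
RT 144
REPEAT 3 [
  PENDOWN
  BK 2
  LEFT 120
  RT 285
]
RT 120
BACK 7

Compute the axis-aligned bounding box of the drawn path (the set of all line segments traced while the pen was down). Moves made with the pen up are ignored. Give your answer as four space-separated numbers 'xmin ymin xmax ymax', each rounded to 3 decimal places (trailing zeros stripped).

Answer: -16.156 -8.014 -8.478 -6.025

Derivation:
Executing turtle program step by step:
Start: pos=(-9,-8), heading=45, pen down
RT 144: heading 45 -> 261
REPEAT 3 [
  -- iteration 1/3 --
  PD: pen down
  BK 2: (-9,-8) -> (-8.687,-6.025) [heading=261, draw]
  LT 120: heading 261 -> 21
  RT 285: heading 21 -> 96
  -- iteration 2/3 --
  PD: pen down
  BK 2: (-8.687,-6.025) -> (-8.478,-8.014) [heading=96, draw]
  LT 120: heading 96 -> 216
  RT 285: heading 216 -> 291
  -- iteration 3/3 --
  PD: pen down
  BK 2: (-8.478,-8.014) -> (-9.195,-6.147) [heading=291, draw]
  LT 120: heading 291 -> 51
  RT 285: heading 51 -> 126
]
RT 120: heading 126 -> 6
BK 7: (-9.195,-6.147) -> (-16.156,-6.878) [heading=6, draw]
Final: pos=(-16.156,-6.878), heading=6, 4 segment(s) drawn

Segment endpoints: x in {-16.156, -9.195, -9, -8.687, -8.478}, y in {-8.014, -8, -6.878, -6.147, -6.025}
xmin=-16.156, ymin=-8.014, xmax=-8.478, ymax=-6.025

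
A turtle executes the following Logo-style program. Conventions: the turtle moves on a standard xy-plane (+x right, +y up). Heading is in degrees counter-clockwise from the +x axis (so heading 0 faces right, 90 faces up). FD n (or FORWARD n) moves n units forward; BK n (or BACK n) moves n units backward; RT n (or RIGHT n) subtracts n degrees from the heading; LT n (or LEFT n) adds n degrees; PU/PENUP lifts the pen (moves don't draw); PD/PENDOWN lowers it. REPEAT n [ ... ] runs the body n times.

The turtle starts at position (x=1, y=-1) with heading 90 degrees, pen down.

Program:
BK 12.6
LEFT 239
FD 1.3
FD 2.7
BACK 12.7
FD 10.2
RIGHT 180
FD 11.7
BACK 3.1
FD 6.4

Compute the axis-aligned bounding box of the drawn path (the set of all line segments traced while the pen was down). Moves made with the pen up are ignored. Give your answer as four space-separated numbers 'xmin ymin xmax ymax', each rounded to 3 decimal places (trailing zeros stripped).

Executing turtle program step by step:
Start: pos=(1,-1), heading=90, pen down
BK 12.6: (1,-1) -> (1,-13.6) [heading=90, draw]
LT 239: heading 90 -> 329
FD 1.3: (1,-13.6) -> (2.114,-14.27) [heading=329, draw]
FD 2.7: (2.114,-14.27) -> (4.429,-15.66) [heading=329, draw]
BK 12.7: (4.429,-15.66) -> (-6.457,-9.119) [heading=329, draw]
FD 10.2: (-6.457,-9.119) -> (2.286,-14.373) [heading=329, draw]
RT 180: heading 329 -> 149
FD 11.7: (2.286,-14.373) -> (-7.743,-8.347) [heading=149, draw]
BK 3.1: (-7.743,-8.347) -> (-5.086,-9.943) [heading=149, draw]
FD 6.4: (-5.086,-9.943) -> (-10.572,-6.647) [heading=149, draw]
Final: pos=(-10.572,-6.647), heading=149, 8 segment(s) drawn

Segment endpoints: x in {-10.572, -7.743, -6.457, -5.086, 1, 1, 2.114, 2.286, 4.429}, y in {-15.66, -14.373, -14.27, -13.6, -9.943, -9.119, -8.347, -6.647, -1}
xmin=-10.572, ymin=-15.66, xmax=4.429, ymax=-1

Answer: -10.572 -15.66 4.429 -1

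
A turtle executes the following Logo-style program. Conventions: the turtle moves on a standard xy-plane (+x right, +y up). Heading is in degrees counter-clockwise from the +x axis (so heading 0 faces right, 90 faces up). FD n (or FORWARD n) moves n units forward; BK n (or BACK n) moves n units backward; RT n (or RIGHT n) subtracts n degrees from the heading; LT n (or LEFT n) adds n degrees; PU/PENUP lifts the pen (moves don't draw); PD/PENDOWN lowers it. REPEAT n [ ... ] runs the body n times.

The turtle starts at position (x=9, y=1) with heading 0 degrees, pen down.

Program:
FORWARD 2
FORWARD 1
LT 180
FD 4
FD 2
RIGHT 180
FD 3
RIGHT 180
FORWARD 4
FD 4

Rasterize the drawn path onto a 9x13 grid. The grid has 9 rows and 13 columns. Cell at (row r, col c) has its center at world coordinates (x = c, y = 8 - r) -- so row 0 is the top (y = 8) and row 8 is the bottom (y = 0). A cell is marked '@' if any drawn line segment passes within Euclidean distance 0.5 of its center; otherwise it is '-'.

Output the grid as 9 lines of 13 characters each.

Answer: -------------
-------------
-------------
-------------
-------------
-------------
-------------
-@@@@@@@@@@@@
-------------

Derivation:
Segment 0: (9,1) -> (11,1)
Segment 1: (11,1) -> (12,1)
Segment 2: (12,1) -> (8,1)
Segment 3: (8,1) -> (6,1)
Segment 4: (6,1) -> (9,1)
Segment 5: (9,1) -> (5,1)
Segment 6: (5,1) -> (1,1)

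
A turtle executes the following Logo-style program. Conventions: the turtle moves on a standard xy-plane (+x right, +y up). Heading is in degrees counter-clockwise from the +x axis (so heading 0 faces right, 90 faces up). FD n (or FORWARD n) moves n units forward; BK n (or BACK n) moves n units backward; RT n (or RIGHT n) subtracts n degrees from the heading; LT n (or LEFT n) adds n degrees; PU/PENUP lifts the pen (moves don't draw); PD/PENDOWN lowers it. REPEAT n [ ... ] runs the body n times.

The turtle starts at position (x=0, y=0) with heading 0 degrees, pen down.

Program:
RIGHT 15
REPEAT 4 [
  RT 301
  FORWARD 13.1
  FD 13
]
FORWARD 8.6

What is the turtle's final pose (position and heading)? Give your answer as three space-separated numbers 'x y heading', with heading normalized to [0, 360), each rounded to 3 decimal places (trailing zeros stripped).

Answer: -38.107 28.862 221

Derivation:
Executing turtle program step by step:
Start: pos=(0,0), heading=0, pen down
RT 15: heading 0 -> 345
REPEAT 4 [
  -- iteration 1/4 --
  RT 301: heading 345 -> 44
  FD 13.1: (0,0) -> (9.423,9.1) [heading=44, draw]
  FD 13: (9.423,9.1) -> (18.775,18.131) [heading=44, draw]
  -- iteration 2/4 --
  RT 301: heading 44 -> 103
  FD 13.1: (18.775,18.131) -> (15.828,30.895) [heading=103, draw]
  FD 13: (15.828,30.895) -> (12.904,43.562) [heading=103, draw]
  -- iteration 3/4 --
  RT 301: heading 103 -> 162
  FD 13.1: (12.904,43.562) -> (0.445,47.61) [heading=162, draw]
  FD 13: (0.445,47.61) -> (-11.919,51.627) [heading=162, draw]
  -- iteration 4/4 --
  RT 301: heading 162 -> 221
  FD 13.1: (-11.919,51.627) -> (-21.806,43.033) [heading=221, draw]
  FD 13: (-21.806,43.033) -> (-31.617,34.504) [heading=221, draw]
]
FD 8.6: (-31.617,34.504) -> (-38.107,28.862) [heading=221, draw]
Final: pos=(-38.107,28.862), heading=221, 9 segment(s) drawn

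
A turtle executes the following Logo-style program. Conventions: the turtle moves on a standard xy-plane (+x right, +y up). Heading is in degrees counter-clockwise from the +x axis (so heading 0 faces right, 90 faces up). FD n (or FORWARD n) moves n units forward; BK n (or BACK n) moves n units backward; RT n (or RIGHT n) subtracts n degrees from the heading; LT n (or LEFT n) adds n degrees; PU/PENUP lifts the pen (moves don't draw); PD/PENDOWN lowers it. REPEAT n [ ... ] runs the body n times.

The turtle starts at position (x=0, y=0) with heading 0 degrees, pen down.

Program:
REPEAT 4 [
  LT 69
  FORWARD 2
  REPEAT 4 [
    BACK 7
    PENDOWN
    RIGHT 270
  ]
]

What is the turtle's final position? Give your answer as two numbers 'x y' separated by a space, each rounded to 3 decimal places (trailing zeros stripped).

Answer: -2.343 0.308

Derivation:
Executing turtle program step by step:
Start: pos=(0,0), heading=0, pen down
REPEAT 4 [
  -- iteration 1/4 --
  LT 69: heading 0 -> 69
  FD 2: (0,0) -> (0.717,1.867) [heading=69, draw]
  REPEAT 4 [
    -- iteration 1/4 --
    BK 7: (0.717,1.867) -> (-1.792,-4.668) [heading=69, draw]
    PD: pen down
    RT 270: heading 69 -> 159
    -- iteration 2/4 --
    BK 7: (-1.792,-4.668) -> (4.743,-7.176) [heading=159, draw]
    PD: pen down
    RT 270: heading 159 -> 249
    -- iteration 3/4 --
    BK 7: (4.743,-7.176) -> (7.252,-0.641) [heading=249, draw]
    PD: pen down
    RT 270: heading 249 -> 339
    -- iteration 4/4 --
    BK 7: (7.252,-0.641) -> (0.717,1.867) [heading=339, draw]
    PD: pen down
    RT 270: heading 339 -> 69
  ]
  -- iteration 2/4 --
  LT 69: heading 69 -> 138
  FD 2: (0.717,1.867) -> (-0.77,3.205) [heading=138, draw]
  REPEAT 4 [
    -- iteration 1/4 --
    BK 7: (-0.77,3.205) -> (4.432,-1.478) [heading=138, draw]
    PD: pen down
    RT 270: heading 138 -> 228
    -- iteration 2/4 --
    BK 7: (4.432,-1.478) -> (9.116,3.724) [heading=228, draw]
    PD: pen down
    RT 270: heading 228 -> 318
    -- iteration 3/4 --
    BK 7: (9.116,3.724) -> (3.914,8.407) [heading=318, draw]
    PD: pen down
    RT 270: heading 318 -> 48
    -- iteration 4/4 --
    BK 7: (3.914,8.407) -> (-0.77,3.205) [heading=48, draw]
    PD: pen down
    RT 270: heading 48 -> 138
  ]
  -- iteration 3/4 --
  LT 69: heading 138 -> 207
  FD 2: (-0.77,3.205) -> (-2.552,2.297) [heading=207, draw]
  REPEAT 4 [
    -- iteration 1/4 --
    BK 7: (-2.552,2.297) -> (3.685,5.475) [heading=207, draw]
    PD: pen down
    RT 270: heading 207 -> 297
    -- iteration 2/4 --
    BK 7: (3.685,5.475) -> (0.508,11.712) [heading=297, draw]
    PD: pen down
    RT 270: heading 297 -> 27
    -- iteration 3/4 --
    BK 7: (0.508,11.712) -> (-5.73,8.534) [heading=27, draw]
    PD: pen down
    RT 270: heading 27 -> 117
    -- iteration 4/4 --
    BK 7: (-5.73,8.534) -> (-2.552,2.297) [heading=117, draw]
    PD: pen down
    RT 270: heading 117 -> 207
  ]
  -- iteration 4/4 --
  LT 69: heading 207 -> 276
  FD 2: (-2.552,2.297) -> (-2.343,0.308) [heading=276, draw]
  REPEAT 4 [
    -- iteration 1/4 --
    BK 7: (-2.343,0.308) -> (-3.074,7.27) [heading=276, draw]
    PD: pen down
    RT 270: heading 276 -> 6
    -- iteration 2/4 --
    BK 7: (-3.074,7.27) -> (-10.036,6.538) [heading=6, draw]
    PD: pen down
    RT 270: heading 6 -> 96
    -- iteration 3/4 --
    BK 7: (-10.036,6.538) -> (-9.304,-0.423) [heading=96, draw]
    PD: pen down
    RT 270: heading 96 -> 186
    -- iteration 4/4 --
    BK 7: (-9.304,-0.423) -> (-2.343,0.308) [heading=186, draw]
    PD: pen down
    RT 270: heading 186 -> 276
  ]
]
Final: pos=(-2.343,0.308), heading=276, 20 segment(s) drawn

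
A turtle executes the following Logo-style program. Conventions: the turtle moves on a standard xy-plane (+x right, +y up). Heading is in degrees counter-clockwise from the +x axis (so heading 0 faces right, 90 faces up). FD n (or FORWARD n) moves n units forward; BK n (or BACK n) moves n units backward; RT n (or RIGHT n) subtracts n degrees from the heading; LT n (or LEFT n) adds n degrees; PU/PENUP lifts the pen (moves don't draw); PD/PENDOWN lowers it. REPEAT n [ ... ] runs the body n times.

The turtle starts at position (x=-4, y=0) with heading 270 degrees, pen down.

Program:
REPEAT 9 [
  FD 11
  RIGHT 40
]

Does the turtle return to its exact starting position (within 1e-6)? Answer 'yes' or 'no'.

Answer: yes

Derivation:
Executing turtle program step by step:
Start: pos=(-4,0), heading=270, pen down
REPEAT 9 [
  -- iteration 1/9 --
  FD 11: (-4,0) -> (-4,-11) [heading=270, draw]
  RT 40: heading 270 -> 230
  -- iteration 2/9 --
  FD 11: (-4,-11) -> (-11.071,-19.426) [heading=230, draw]
  RT 40: heading 230 -> 190
  -- iteration 3/9 --
  FD 11: (-11.071,-19.426) -> (-21.904,-21.337) [heading=190, draw]
  RT 40: heading 190 -> 150
  -- iteration 4/9 --
  FD 11: (-21.904,-21.337) -> (-31.43,-15.837) [heading=150, draw]
  RT 40: heading 150 -> 110
  -- iteration 5/9 --
  FD 11: (-31.43,-15.837) -> (-35.192,-5.5) [heading=110, draw]
  RT 40: heading 110 -> 70
  -- iteration 6/9 --
  FD 11: (-35.192,-5.5) -> (-31.43,4.837) [heading=70, draw]
  RT 40: heading 70 -> 30
  -- iteration 7/9 --
  FD 11: (-31.43,4.837) -> (-21.904,10.337) [heading=30, draw]
  RT 40: heading 30 -> 350
  -- iteration 8/9 --
  FD 11: (-21.904,10.337) -> (-11.071,8.426) [heading=350, draw]
  RT 40: heading 350 -> 310
  -- iteration 9/9 --
  FD 11: (-11.071,8.426) -> (-4,0) [heading=310, draw]
  RT 40: heading 310 -> 270
]
Final: pos=(-4,0), heading=270, 9 segment(s) drawn

Start position: (-4, 0)
Final position: (-4, 0)
Distance = 0; < 1e-6 -> CLOSED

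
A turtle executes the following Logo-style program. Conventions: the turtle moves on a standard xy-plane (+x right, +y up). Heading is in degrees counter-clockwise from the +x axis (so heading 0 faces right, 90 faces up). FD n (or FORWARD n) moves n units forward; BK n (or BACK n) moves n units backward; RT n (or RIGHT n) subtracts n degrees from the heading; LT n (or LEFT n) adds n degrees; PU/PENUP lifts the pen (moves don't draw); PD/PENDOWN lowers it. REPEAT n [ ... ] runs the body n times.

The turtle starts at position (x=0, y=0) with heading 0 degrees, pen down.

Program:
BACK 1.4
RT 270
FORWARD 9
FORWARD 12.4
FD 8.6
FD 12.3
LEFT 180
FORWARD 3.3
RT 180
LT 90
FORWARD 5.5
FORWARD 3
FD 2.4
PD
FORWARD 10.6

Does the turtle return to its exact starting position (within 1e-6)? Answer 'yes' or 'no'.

Executing turtle program step by step:
Start: pos=(0,0), heading=0, pen down
BK 1.4: (0,0) -> (-1.4,0) [heading=0, draw]
RT 270: heading 0 -> 90
FD 9: (-1.4,0) -> (-1.4,9) [heading=90, draw]
FD 12.4: (-1.4,9) -> (-1.4,21.4) [heading=90, draw]
FD 8.6: (-1.4,21.4) -> (-1.4,30) [heading=90, draw]
FD 12.3: (-1.4,30) -> (-1.4,42.3) [heading=90, draw]
LT 180: heading 90 -> 270
FD 3.3: (-1.4,42.3) -> (-1.4,39) [heading=270, draw]
RT 180: heading 270 -> 90
LT 90: heading 90 -> 180
FD 5.5: (-1.4,39) -> (-6.9,39) [heading=180, draw]
FD 3: (-6.9,39) -> (-9.9,39) [heading=180, draw]
FD 2.4: (-9.9,39) -> (-12.3,39) [heading=180, draw]
PD: pen down
FD 10.6: (-12.3,39) -> (-22.9,39) [heading=180, draw]
Final: pos=(-22.9,39), heading=180, 10 segment(s) drawn

Start position: (0, 0)
Final position: (-22.9, 39)
Distance = 45.226; >= 1e-6 -> NOT closed

Answer: no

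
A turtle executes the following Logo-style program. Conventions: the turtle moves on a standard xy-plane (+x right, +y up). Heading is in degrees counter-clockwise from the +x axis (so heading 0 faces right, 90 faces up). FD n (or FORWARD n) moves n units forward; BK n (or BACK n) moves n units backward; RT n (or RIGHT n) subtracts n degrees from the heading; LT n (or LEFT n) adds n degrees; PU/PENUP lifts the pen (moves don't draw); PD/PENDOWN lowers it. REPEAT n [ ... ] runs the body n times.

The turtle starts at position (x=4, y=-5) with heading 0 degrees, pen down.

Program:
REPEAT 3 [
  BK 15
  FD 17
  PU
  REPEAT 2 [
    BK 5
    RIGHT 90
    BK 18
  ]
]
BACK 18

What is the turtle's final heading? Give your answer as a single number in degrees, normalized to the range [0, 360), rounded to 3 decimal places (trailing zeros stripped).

Executing turtle program step by step:
Start: pos=(4,-5), heading=0, pen down
REPEAT 3 [
  -- iteration 1/3 --
  BK 15: (4,-5) -> (-11,-5) [heading=0, draw]
  FD 17: (-11,-5) -> (6,-5) [heading=0, draw]
  PU: pen up
  REPEAT 2 [
    -- iteration 1/2 --
    BK 5: (6,-5) -> (1,-5) [heading=0, move]
    RT 90: heading 0 -> 270
    BK 18: (1,-5) -> (1,13) [heading=270, move]
    -- iteration 2/2 --
    BK 5: (1,13) -> (1,18) [heading=270, move]
    RT 90: heading 270 -> 180
    BK 18: (1,18) -> (19,18) [heading=180, move]
  ]
  -- iteration 2/3 --
  BK 15: (19,18) -> (34,18) [heading=180, move]
  FD 17: (34,18) -> (17,18) [heading=180, move]
  PU: pen up
  REPEAT 2 [
    -- iteration 1/2 --
    BK 5: (17,18) -> (22,18) [heading=180, move]
    RT 90: heading 180 -> 90
    BK 18: (22,18) -> (22,0) [heading=90, move]
    -- iteration 2/2 --
    BK 5: (22,0) -> (22,-5) [heading=90, move]
    RT 90: heading 90 -> 0
    BK 18: (22,-5) -> (4,-5) [heading=0, move]
  ]
  -- iteration 3/3 --
  BK 15: (4,-5) -> (-11,-5) [heading=0, move]
  FD 17: (-11,-5) -> (6,-5) [heading=0, move]
  PU: pen up
  REPEAT 2 [
    -- iteration 1/2 --
    BK 5: (6,-5) -> (1,-5) [heading=0, move]
    RT 90: heading 0 -> 270
    BK 18: (1,-5) -> (1,13) [heading=270, move]
    -- iteration 2/2 --
    BK 5: (1,13) -> (1,18) [heading=270, move]
    RT 90: heading 270 -> 180
    BK 18: (1,18) -> (19,18) [heading=180, move]
  ]
]
BK 18: (19,18) -> (37,18) [heading=180, move]
Final: pos=(37,18), heading=180, 2 segment(s) drawn

Answer: 180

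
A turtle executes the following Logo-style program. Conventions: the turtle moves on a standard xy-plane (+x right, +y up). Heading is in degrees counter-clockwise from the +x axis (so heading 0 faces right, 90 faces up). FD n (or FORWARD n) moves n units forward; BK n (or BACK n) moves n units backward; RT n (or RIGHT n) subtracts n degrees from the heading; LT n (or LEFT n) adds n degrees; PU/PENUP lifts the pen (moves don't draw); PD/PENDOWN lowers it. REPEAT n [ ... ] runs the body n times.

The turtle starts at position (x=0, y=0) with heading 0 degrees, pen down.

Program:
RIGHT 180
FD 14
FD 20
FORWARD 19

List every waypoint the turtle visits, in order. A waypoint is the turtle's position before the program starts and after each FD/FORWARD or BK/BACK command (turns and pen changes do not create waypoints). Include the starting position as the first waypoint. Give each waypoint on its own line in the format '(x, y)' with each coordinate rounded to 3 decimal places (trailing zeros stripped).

Executing turtle program step by step:
Start: pos=(0,0), heading=0, pen down
RT 180: heading 0 -> 180
FD 14: (0,0) -> (-14,0) [heading=180, draw]
FD 20: (-14,0) -> (-34,0) [heading=180, draw]
FD 19: (-34,0) -> (-53,0) [heading=180, draw]
Final: pos=(-53,0), heading=180, 3 segment(s) drawn
Waypoints (4 total):
(0, 0)
(-14, 0)
(-34, 0)
(-53, 0)

Answer: (0, 0)
(-14, 0)
(-34, 0)
(-53, 0)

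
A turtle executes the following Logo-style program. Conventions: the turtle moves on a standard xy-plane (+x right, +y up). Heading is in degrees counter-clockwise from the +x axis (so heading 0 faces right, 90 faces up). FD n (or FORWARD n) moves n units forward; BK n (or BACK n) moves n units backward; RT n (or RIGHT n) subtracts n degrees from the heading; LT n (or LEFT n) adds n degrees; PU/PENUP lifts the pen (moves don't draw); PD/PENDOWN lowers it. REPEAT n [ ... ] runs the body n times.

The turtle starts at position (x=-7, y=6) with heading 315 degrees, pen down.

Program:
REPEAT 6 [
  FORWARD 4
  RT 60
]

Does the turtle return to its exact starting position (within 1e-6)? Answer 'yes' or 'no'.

Answer: yes

Derivation:
Executing turtle program step by step:
Start: pos=(-7,6), heading=315, pen down
REPEAT 6 [
  -- iteration 1/6 --
  FD 4: (-7,6) -> (-4.172,3.172) [heading=315, draw]
  RT 60: heading 315 -> 255
  -- iteration 2/6 --
  FD 4: (-4.172,3.172) -> (-5.207,-0.692) [heading=255, draw]
  RT 60: heading 255 -> 195
  -- iteration 3/6 --
  FD 4: (-5.207,-0.692) -> (-9.071,-1.727) [heading=195, draw]
  RT 60: heading 195 -> 135
  -- iteration 4/6 --
  FD 4: (-9.071,-1.727) -> (-11.899,1.101) [heading=135, draw]
  RT 60: heading 135 -> 75
  -- iteration 5/6 --
  FD 4: (-11.899,1.101) -> (-10.864,4.965) [heading=75, draw]
  RT 60: heading 75 -> 15
  -- iteration 6/6 --
  FD 4: (-10.864,4.965) -> (-7,6) [heading=15, draw]
  RT 60: heading 15 -> 315
]
Final: pos=(-7,6), heading=315, 6 segment(s) drawn

Start position: (-7, 6)
Final position: (-7, 6)
Distance = 0; < 1e-6 -> CLOSED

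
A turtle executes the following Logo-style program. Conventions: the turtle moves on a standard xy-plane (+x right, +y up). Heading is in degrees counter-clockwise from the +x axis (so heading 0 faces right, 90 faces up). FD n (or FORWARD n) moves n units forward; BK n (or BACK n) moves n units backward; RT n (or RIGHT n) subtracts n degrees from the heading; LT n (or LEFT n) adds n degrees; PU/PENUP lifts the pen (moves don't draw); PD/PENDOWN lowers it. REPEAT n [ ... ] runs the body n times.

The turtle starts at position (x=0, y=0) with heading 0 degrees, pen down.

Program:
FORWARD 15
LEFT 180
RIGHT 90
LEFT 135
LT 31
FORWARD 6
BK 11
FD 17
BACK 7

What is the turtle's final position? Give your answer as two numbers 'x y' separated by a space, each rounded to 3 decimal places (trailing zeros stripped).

Executing turtle program step by step:
Start: pos=(0,0), heading=0, pen down
FD 15: (0,0) -> (15,0) [heading=0, draw]
LT 180: heading 0 -> 180
RT 90: heading 180 -> 90
LT 135: heading 90 -> 225
LT 31: heading 225 -> 256
FD 6: (15,0) -> (13.548,-5.822) [heading=256, draw]
BK 11: (13.548,-5.822) -> (16.21,4.851) [heading=256, draw]
FD 17: (16.21,4.851) -> (12.097,-11.644) [heading=256, draw]
BK 7: (12.097,-11.644) -> (13.79,-4.851) [heading=256, draw]
Final: pos=(13.79,-4.851), heading=256, 5 segment(s) drawn

Answer: 13.79 -4.851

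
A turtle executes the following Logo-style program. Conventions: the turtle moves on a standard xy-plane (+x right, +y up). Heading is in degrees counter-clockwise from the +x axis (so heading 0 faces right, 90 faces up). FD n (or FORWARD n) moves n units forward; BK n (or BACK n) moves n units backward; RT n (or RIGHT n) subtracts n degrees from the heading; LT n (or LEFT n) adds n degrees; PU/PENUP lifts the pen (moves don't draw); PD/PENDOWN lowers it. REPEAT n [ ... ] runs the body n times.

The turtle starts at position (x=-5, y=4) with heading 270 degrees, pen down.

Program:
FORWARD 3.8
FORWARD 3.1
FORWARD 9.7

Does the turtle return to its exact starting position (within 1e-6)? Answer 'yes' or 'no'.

Answer: no

Derivation:
Executing turtle program step by step:
Start: pos=(-5,4), heading=270, pen down
FD 3.8: (-5,4) -> (-5,0.2) [heading=270, draw]
FD 3.1: (-5,0.2) -> (-5,-2.9) [heading=270, draw]
FD 9.7: (-5,-2.9) -> (-5,-12.6) [heading=270, draw]
Final: pos=(-5,-12.6), heading=270, 3 segment(s) drawn

Start position: (-5, 4)
Final position: (-5, -12.6)
Distance = 16.6; >= 1e-6 -> NOT closed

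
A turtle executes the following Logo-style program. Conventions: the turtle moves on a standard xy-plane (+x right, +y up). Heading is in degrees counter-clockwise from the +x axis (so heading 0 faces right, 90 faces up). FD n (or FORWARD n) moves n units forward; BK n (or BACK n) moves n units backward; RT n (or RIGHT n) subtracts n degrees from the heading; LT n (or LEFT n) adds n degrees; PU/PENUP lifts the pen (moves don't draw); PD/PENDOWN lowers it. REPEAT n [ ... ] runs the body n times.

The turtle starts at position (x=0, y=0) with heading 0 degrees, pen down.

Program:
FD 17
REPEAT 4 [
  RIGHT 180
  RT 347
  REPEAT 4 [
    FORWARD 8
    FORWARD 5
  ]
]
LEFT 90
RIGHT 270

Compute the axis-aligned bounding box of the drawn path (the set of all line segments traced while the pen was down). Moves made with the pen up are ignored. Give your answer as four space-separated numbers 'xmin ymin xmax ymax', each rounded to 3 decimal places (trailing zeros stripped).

Answer: -33.667 -21.627 17 19.35

Derivation:
Executing turtle program step by step:
Start: pos=(0,0), heading=0, pen down
FD 17: (0,0) -> (17,0) [heading=0, draw]
REPEAT 4 [
  -- iteration 1/4 --
  RT 180: heading 0 -> 180
  RT 347: heading 180 -> 193
  REPEAT 4 [
    -- iteration 1/4 --
    FD 8: (17,0) -> (9.205,-1.8) [heading=193, draw]
    FD 5: (9.205,-1.8) -> (4.333,-2.924) [heading=193, draw]
    -- iteration 2/4 --
    FD 8: (4.333,-2.924) -> (-3.462,-4.724) [heading=193, draw]
    FD 5: (-3.462,-4.724) -> (-8.334,-5.849) [heading=193, draw]
    -- iteration 3/4 --
    FD 8: (-8.334,-5.849) -> (-16.129,-7.648) [heading=193, draw]
    FD 5: (-16.129,-7.648) -> (-21,-8.773) [heading=193, draw]
    -- iteration 4/4 --
    FD 8: (-21,-8.773) -> (-28.795,-10.573) [heading=193, draw]
    FD 5: (-28.795,-10.573) -> (-33.667,-11.697) [heading=193, draw]
  ]
  -- iteration 2/4 --
  RT 180: heading 193 -> 13
  RT 347: heading 13 -> 26
  REPEAT 4 [
    -- iteration 1/4 --
    FD 8: (-33.667,-11.697) -> (-26.477,-8.19) [heading=26, draw]
    FD 5: (-26.477,-8.19) -> (-21.983,-5.999) [heading=26, draw]
    -- iteration 2/4 --
    FD 8: (-21.983,-5.999) -> (-14.793,-2.492) [heading=26, draw]
    FD 5: (-14.793,-2.492) -> (-10.299,-0.3) [heading=26, draw]
    -- iteration 3/4 --
    FD 8: (-10.299,-0.3) -> (-3.108,3.207) [heading=26, draw]
    FD 5: (-3.108,3.207) -> (1.386,5.399) [heading=26, draw]
    -- iteration 4/4 --
    FD 8: (1.386,5.399) -> (8.576,8.906) [heading=26, draw]
    FD 5: (8.576,8.906) -> (13.07,11.098) [heading=26, draw]
  ]
  -- iteration 3/4 --
  RT 180: heading 26 -> 206
  RT 347: heading 206 -> 219
  REPEAT 4 [
    -- iteration 1/4 --
    FD 8: (13.07,11.098) -> (6.853,6.063) [heading=219, draw]
    FD 5: (6.853,6.063) -> (2.967,2.917) [heading=219, draw]
    -- iteration 2/4 --
    FD 8: (2.967,2.917) -> (-3.25,-2.118) [heading=219, draw]
    FD 5: (-3.25,-2.118) -> (-7.136,-5.264) [heading=219, draw]
    -- iteration 3/4 --
    FD 8: (-7.136,-5.264) -> (-13.353,-10.299) [heading=219, draw]
    FD 5: (-13.353,-10.299) -> (-17.239,-13.446) [heading=219, draw]
    -- iteration 4/4 --
    FD 8: (-17.239,-13.446) -> (-23.456,-18.48) [heading=219, draw]
    FD 5: (-23.456,-18.48) -> (-27.342,-21.627) [heading=219, draw]
  ]
  -- iteration 4/4 --
  RT 180: heading 219 -> 39
  RT 347: heading 39 -> 52
  REPEAT 4 [
    -- iteration 1/4 --
    FD 8: (-27.342,-21.627) -> (-22.416,-15.323) [heading=52, draw]
    FD 5: (-22.416,-15.323) -> (-19.338,-11.383) [heading=52, draw]
    -- iteration 2/4 --
    FD 8: (-19.338,-11.383) -> (-14.413,-5.079) [heading=52, draw]
    FD 5: (-14.413,-5.079) -> (-11.334,-1.139) [heading=52, draw]
    -- iteration 3/4 --
    FD 8: (-11.334,-1.139) -> (-6.409,5.166) [heading=52, draw]
    FD 5: (-6.409,5.166) -> (-3.331,9.106) [heading=52, draw]
    -- iteration 4/4 --
    FD 8: (-3.331,9.106) -> (1.595,15.41) [heading=52, draw]
    FD 5: (1.595,15.41) -> (4.673,19.35) [heading=52, draw]
  ]
]
LT 90: heading 52 -> 142
RT 270: heading 142 -> 232
Final: pos=(4.673,19.35), heading=232, 33 segment(s) drawn

Segment endpoints: x in {-33.667, -28.795, -27.342, -26.477, -23.456, -22.416, -21.983, -21, -19.338, -17.239, -16.129, -14.793, -14.413, -13.353, -11.334, -10.299, -8.334, -7.136, -6.409, -3.462, -3.331, -3.25, -3.108, 0, 1.386, 1.595, 2.967, 4.333, 4.673, 6.853, 8.576, 9.205, 13.07, 17}, y in {-21.627, -18.48, -15.323, -13.446, -11.697, -11.383, -10.573, -10.299, -8.773, -8.19, -7.648, -5.999, -5.849, -5.264, -5.079, -4.724, -2.924, -2.492, -2.118, -1.8, -1.139, -0.3, 0, 2.917, 3.207, 5.166, 5.399, 6.063, 8.906, 9.106, 11.098, 15.41, 19.35}
xmin=-33.667, ymin=-21.627, xmax=17, ymax=19.35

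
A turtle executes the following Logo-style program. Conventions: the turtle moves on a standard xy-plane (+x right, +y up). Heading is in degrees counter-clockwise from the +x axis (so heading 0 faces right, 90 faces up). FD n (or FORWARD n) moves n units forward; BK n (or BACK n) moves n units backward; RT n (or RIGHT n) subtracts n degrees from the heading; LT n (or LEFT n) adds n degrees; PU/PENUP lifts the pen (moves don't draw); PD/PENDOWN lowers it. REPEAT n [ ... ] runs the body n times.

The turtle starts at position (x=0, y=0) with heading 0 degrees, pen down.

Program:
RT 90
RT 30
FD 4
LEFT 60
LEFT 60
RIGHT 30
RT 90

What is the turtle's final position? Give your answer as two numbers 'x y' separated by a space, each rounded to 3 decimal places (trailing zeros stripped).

Executing turtle program step by step:
Start: pos=(0,0), heading=0, pen down
RT 90: heading 0 -> 270
RT 30: heading 270 -> 240
FD 4: (0,0) -> (-2,-3.464) [heading=240, draw]
LT 60: heading 240 -> 300
LT 60: heading 300 -> 0
RT 30: heading 0 -> 330
RT 90: heading 330 -> 240
Final: pos=(-2,-3.464), heading=240, 1 segment(s) drawn

Answer: -2 -3.464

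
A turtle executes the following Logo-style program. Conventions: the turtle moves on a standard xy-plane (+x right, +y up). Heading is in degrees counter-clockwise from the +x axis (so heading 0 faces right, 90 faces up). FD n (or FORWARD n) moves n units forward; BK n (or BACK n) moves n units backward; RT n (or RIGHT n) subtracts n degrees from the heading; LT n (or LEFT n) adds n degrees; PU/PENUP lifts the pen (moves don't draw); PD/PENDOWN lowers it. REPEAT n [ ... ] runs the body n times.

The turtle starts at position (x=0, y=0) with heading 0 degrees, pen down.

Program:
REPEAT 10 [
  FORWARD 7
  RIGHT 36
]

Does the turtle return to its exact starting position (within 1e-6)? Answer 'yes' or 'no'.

Executing turtle program step by step:
Start: pos=(0,0), heading=0, pen down
REPEAT 10 [
  -- iteration 1/10 --
  FD 7: (0,0) -> (7,0) [heading=0, draw]
  RT 36: heading 0 -> 324
  -- iteration 2/10 --
  FD 7: (7,0) -> (12.663,-4.114) [heading=324, draw]
  RT 36: heading 324 -> 288
  -- iteration 3/10 --
  FD 7: (12.663,-4.114) -> (14.826,-10.772) [heading=288, draw]
  RT 36: heading 288 -> 252
  -- iteration 4/10 --
  FD 7: (14.826,-10.772) -> (12.663,-17.429) [heading=252, draw]
  RT 36: heading 252 -> 216
  -- iteration 5/10 --
  FD 7: (12.663,-17.429) -> (7,-21.544) [heading=216, draw]
  RT 36: heading 216 -> 180
  -- iteration 6/10 --
  FD 7: (7,-21.544) -> (0,-21.544) [heading=180, draw]
  RT 36: heading 180 -> 144
  -- iteration 7/10 --
  FD 7: (0,-21.544) -> (-5.663,-17.429) [heading=144, draw]
  RT 36: heading 144 -> 108
  -- iteration 8/10 --
  FD 7: (-5.663,-17.429) -> (-7.826,-10.772) [heading=108, draw]
  RT 36: heading 108 -> 72
  -- iteration 9/10 --
  FD 7: (-7.826,-10.772) -> (-5.663,-4.114) [heading=72, draw]
  RT 36: heading 72 -> 36
  -- iteration 10/10 --
  FD 7: (-5.663,-4.114) -> (0,0) [heading=36, draw]
  RT 36: heading 36 -> 0
]
Final: pos=(0,0), heading=0, 10 segment(s) drawn

Start position: (0, 0)
Final position: (0, 0)
Distance = 0; < 1e-6 -> CLOSED

Answer: yes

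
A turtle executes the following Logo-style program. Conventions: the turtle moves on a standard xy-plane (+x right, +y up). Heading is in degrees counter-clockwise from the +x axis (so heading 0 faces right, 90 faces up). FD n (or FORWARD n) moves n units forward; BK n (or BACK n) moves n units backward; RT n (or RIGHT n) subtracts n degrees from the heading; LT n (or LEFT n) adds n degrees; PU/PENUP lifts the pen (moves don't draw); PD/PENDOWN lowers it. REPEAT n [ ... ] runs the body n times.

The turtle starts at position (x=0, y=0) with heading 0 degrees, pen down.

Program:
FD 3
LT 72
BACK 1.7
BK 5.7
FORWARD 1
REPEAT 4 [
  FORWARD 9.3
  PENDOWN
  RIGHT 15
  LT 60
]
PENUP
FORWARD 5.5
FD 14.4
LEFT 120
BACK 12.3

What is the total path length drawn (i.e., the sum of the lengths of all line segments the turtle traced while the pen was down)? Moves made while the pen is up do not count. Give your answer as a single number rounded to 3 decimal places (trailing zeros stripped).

Executing turtle program step by step:
Start: pos=(0,0), heading=0, pen down
FD 3: (0,0) -> (3,0) [heading=0, draw]
LT 72: heading 0 -> 72
BK 1.7: (3,0) -> (2.475,-1.617) [heading=72, draw]
BK 5.7: (2.475,-1.617) -> (0.713,-7.038) [heading=72, draw]
FD 1: (0.713,-7.038) -> (1.022,-6.087) [heading=72, draw]
REPEAT 4 [
  -- iteration 1/4 --
  FD 9.3: (1.022,-6.087) -> (3.896,2.758) [heading=72, draw]
  PD: pen down
  RT 15: heading 72 -> 57
  LT 60: heading 57 -> 117
  -- iteration 2/4 --
  FD 9.3: (3.896,2.758) -> (-0.326,11.044) [heading=117, draw]
  PD: pen down
  RT 15: heading 117 -> 102
  LT 60: heading 102 -> 162
  -- iteration 3/4 --
  FD 9.3: (-0.326,11.044) -> (-9.171,13.918) [heading=162, draw]
  PD: pen down
  RT 15: heading 162 -> 147
  LT 60: heading 147 -> 207
  -- iteration 4/4 --
  FD 9.3: (-9.171,13.918) -> (-17.457,9.696) [heading=207, draw]
  PD: pen down
  RT 15: heading 207 -> 192
  LT 60: heading 192 -> 252
]
PU: pen up
FD 5.5: (-17.457,9.696) -> (-19.157,4.465) [heading=252, move]
FD 14.4: (-19.157,4.465) -> (-23.607,-9.23) [heading=252, move]
LT 120: heading 252 -> 12
BK 12.3: (-23.607,-9.23) -> (-35.638,-11.787) [heading=12, move]
Final: pos=(-35.638,-11.787), heading=12, 8 segment(s) drawn

Segment lengths:
  seg 1: (0,0) -> (3,0), length = 3
  seg 2: (3,0) -> (2.475,-1.617), length = 1.7
  seg 3: (2.475,-1.617) -> (0.713,-7.038), length = 5.7
  seg 4: (0.713,-7.038) -> (1.022,-6.087), length = 1
  seg 5: (1.022,-6.087) -> (3.896,2.758), length = 9.3
  seg 6: (3.896,2.758) -> (-0.326,11.044), length = 9.3
  seg 7: (-0.326,11.044) -> (-9.171,13.918), length = 9.3
  seg 8: (-9.171,13.918) -> (-17.457,9.696), length = 9.3
Total = 48.6

Answer: 48.6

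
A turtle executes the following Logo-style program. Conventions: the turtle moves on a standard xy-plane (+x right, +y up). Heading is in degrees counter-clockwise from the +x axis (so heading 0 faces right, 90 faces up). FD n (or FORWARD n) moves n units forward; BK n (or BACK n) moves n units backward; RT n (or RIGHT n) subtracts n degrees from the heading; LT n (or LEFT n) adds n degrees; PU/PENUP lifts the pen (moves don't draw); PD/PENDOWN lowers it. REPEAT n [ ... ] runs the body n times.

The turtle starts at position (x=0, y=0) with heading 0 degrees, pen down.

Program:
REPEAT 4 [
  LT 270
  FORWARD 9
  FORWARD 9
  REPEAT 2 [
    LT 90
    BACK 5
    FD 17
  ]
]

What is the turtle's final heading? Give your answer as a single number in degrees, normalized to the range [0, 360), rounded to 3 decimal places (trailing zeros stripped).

Answer: 0

Derivation:
Executing turtle program step by step:
Start: pos=(0,0), heading=0, pen down
REPEAT 4 [
  -- iteration 1/4 --
  LT 270: heading 0 -> 270
  FD 9: (0,0) -> (0,-9) [heading=270, draw]
  FD 9: (0,-9) -> (0,-18) [heading=270, draw]
  REPEAT 2 [
    -- iteration 1/2 --
    LT 90: heading 270 -> 0
    BK 5: (0,-18) -> (-5,-18) [heading=0, draw]
    FD 17: (-5,-18) -> (12,-18) [heading=0, draw]
    -- iteration 2/2 --
    LT 90: heading 0 -> 90
    BK 5: (12,-18) -> (12,-23) [heading=90, draw]
    FD 17: (12,-23) -> (12,-6) [heading=90, draw]
  ]
  -- iteration 2/4 --
  LT 270: heading 90 -> 0
  FD 9: (12,-6) -> (21,-6) [heading=0, draw]
  FD 9: (21,-6) -> (30,-6) [heading=0, draw]
  REPEAT 2 [
    -- iteration 1/2 --
    LT 90: heading 0 -> 90
    BK 5: (30,-6) -> (30,-11) [heading=90, draw]
    FD 17: (30,-11) -> (30,6) [heading=90, draw]
    -- iteration 2/2 --
    LT 90: heading 90 -> 180
    BK 5: (30,6) -> (35,6) [heading=180, draw]
    FD 17: (35,6) -> (18,6) [heading=180, draw]
  ]
  -- iteration 3/4 --
  LT 270: heading 180 -> 90
  FD 9: (18,6) -> (18,15) [heading=90, draw]
  FD 9: (18,15) -> (18,24) [heading=90, draw]
  REPEAT 2 [
    -- iteration 1/2 --
    LT 90: heading 90 -> 180
    BK 5: (18,24) -> (23,24) [heading=180, draw]
    FD 17: (23,24) -> (6,24) [heading=180, draw]
    -- iteration 2/2 --
    LT 90: heading 180 -> 270
    BK 5: (6,24) -> (6,29) [heading=270, draw]
    FD 17: (6,29) -> (6,12) [heading=270, draw]
  ]
  -- iteration 4/4 --
  LT 270: heading 270 -> 180
  FD 9: (6,12) -> (-3,12) [heading=180, draw]
  FD 9: (-3,12) -> (-12,12) [heading=180, draw]
  REPEAT 2 [
    -- iteration 1/2 --
    LT 90: heading 180 -> 270
    BK 5: (-12,12) -> (-12,17) [heading=270, draw]
    FD 17: (-12,17) -> (-12,0) [heading=270, draw]
    -- iteration 2/2 --
    LT 90: heading 270 -> 0
    BK 5: (-12,0) -> (-17,0) [heading=0, draw]
    FD 17: (-17,0) -> (0,0) [heading=0, draw]
  ]
]
Final: pos=(0,0), heading=0, 24 segment(s) drawn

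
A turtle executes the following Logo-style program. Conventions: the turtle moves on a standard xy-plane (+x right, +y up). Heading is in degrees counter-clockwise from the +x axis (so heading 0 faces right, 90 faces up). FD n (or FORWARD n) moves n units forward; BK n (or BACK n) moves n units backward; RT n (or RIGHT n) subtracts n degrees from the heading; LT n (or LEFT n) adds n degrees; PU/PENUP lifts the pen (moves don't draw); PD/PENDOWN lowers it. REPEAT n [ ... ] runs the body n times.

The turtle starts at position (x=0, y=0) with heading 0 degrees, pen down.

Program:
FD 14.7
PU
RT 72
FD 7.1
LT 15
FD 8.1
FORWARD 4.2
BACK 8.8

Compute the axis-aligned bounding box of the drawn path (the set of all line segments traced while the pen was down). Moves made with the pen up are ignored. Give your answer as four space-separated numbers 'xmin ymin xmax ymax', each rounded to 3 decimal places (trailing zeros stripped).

Answer: 0 0 14.7 0

Derivation:
Executing turtle program step by step:
Start: pos=(0,0), heading=0, pen down
FD 14.7: (0,0) -> (14.7,0) [heading=0, draw]
PU: pen up
RT 72: heading 0 -> 288
FD 7.1: (14.7,0) -> (16.894,-6.753) [heading=288, move]
LT 15: heading 288 -> 303
FD 8.1: (16.894,-6.753) -> (21.306,-13.546) [heading=303, move]
FD 4.2: (21.306,-13.546) -> (23.593,-17.068) [heading=303, move]
BK 8.8: (23.593,-17.068) -> (18.8,-9.688) [heading=303, move]
Final: pos=(18.8,-9.688), heading=303, 1 segment(s) drawn

Segment endpoints: x in {0, 14.7}, y in {0}
xmin=0, ymin=0, xmax=14.7, ymax=0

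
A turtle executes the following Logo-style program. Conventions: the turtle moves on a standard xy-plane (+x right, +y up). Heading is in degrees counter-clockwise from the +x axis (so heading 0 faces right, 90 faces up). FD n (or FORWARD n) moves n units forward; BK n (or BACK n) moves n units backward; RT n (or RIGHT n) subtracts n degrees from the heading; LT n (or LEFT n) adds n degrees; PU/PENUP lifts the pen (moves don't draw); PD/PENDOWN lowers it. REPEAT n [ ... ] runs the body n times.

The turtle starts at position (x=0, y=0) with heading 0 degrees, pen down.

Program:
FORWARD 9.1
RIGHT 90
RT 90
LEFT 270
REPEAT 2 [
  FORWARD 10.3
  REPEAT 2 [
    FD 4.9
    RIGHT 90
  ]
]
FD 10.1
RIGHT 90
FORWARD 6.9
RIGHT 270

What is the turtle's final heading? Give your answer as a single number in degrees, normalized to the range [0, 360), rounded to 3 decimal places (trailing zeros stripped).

Answer: 90

Derivation:
Executing turtle program step by step:
Start: pos=(0,0), heading=0, pen down
FD 9.1: (0,0) -> (9.1,0) [heading=0, draw]
RT 90: heading 0 -> 270
RT 90: heading 270 -> 180
LT 270: heading 180 -> 90
REPEAT 2 [
  -- iteration 1/2 --
  FD 10.3: (9.1,0) -> (9.1,10.3) [heading=90, draw]
  REPEAT 2 [
    -- iteration 1/2 --
    FD 4.9: (9.1,10.3) -> (9.1,15.2) [heading=90, draw]
    RT 90: heading 90 -> 0
    -- iteration 2/2 --
    FD 4.9: (9.1,15.2) -> (14,15.2) [heading=0, draw]
    RT 90: heading 0 -> 270
  ]
  -- iteration 2/2 --
  FD 10.3: (14,15.2) -> (14,4.9) [heading=270, draw]
  REPEAT 2 [
    -- iteration 1/2 --
    FD 4.9: (14,4.9) -> (14,0) [heading=270, draw]
    RT 90: heading 270 -> 180
    -- iteration 2/2 --
    FD 4.9: (14,0) -> (9.1,0) [heading=180, draw]
    RT 90: heading 180 -> 90
  ]
]
FD 10.1: (9.1,0) -> (9.1,10.1) [heading=90, draw]
RT 90: heading 90 -> 0
FD 6.9: (9.1,10.1) -> (16,10.1) [heading=0, draw]
RT 270: heading 0 -> 90
Final: pos=(16,10.1), heading=90, 9 segment(s) drawn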